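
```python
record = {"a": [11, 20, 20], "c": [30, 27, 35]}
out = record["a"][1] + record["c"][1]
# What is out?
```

Trace:
`record = {"a": [11, 20, 20], "c": [30, 27, 35]}` → record = {'a': [11, 20, 20], 'c': [30, 27, 35]}
`out = record["a"][1] + record["c"][1]` → out = 47
So out = 47

Answer: 47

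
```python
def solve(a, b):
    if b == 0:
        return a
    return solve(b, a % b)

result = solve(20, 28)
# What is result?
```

solve(20, 28) -> solve(28, 20) -> solve(20, 8) -> solve(8, 4) -> solve(4, 0) -> 4

Answer: 4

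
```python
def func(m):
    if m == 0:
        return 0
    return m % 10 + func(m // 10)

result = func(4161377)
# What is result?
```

Sum of digits of 4161377: 7 + 7 + 3 + 1 + 6 + 1 + 4 = 29

Answer: 29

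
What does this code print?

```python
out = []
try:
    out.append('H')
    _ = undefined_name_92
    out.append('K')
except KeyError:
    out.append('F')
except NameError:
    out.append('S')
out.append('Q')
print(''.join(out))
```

Execution trace: 'H' (try body) → 'S' (except NameError) → 'Q' (after the try/except). Output: HSQ

Answer: HSQ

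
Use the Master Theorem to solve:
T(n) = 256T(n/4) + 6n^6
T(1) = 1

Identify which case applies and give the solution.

a=256, b=4, f(n)=6n^6. log_4(256) = 4. Since c=6 > 4 and the regularity condition holds (256(n/4)^6 = (256/4^6)n^6 with 256/4^6 < 1), Case 3 applies: T(n) = Θ(f(n)) = O(n^6).

Answer: O(n^6) - Case 3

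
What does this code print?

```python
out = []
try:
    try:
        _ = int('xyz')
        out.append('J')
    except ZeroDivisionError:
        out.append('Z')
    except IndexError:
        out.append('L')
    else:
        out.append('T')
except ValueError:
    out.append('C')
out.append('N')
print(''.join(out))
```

Execution trace: 'C' (outer except ValueError) → 'N' (after the try/except). Output: CN

Answer: CN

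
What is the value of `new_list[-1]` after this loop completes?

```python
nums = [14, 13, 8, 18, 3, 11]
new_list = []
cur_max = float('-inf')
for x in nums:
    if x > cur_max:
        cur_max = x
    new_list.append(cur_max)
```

Running max ends at 18
`new_list` takes the values: [] → [14] → [14, 14] → [14, 14, 14] → [14, 14, 14, 18] → [14, 14, 14, 18, 18] → [14, 14, 14, 18, 18, 18]
So `new_list[-1]` = 18

Answer: 18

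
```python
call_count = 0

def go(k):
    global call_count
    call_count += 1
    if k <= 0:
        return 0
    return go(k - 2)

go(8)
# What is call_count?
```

Linear recursion stepping by 2: 5 calls from k=8 down to ≤0.

Answer: 5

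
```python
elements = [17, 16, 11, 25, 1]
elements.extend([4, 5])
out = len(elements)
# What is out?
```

Trace:
`elements = [17, 16, 11, 25, 1]` → elements = [17, 16, 11, 25, 1]
`elements.extend([4, 5])` → elements = [17, 16, 11, 25, 1, 4, 5]
`out = len(elements)` → out = 7
So out = 7

Answer: 7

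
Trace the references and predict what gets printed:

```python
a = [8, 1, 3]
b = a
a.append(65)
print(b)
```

Key concept: basic list aliasing.
Step by step:
`a = [8, 1, 3]` → a = [8, 1, 3]
`b = a` → b = [8, 1, 3] (same object as a)
`a.append(65)` → a = [8, 1, 3, 65] (same object as b); b = [8, 1, 3, 65] (same object as a)
`print(b)` → prints [8, 1, 3, 65]

Answer: [8, 1, 3, 65]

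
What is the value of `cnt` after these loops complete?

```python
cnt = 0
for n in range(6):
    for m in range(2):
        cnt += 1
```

6 * 2 = 12
`cnt` takes the values: 0 → 1 → 2 → 3 → 4 → 5 → 6 → 7 → 8 → 9 → 10 → 11 → 12

Answer: 12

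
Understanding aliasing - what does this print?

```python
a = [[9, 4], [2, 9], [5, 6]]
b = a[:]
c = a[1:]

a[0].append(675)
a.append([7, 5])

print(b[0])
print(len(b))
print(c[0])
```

Key concept: slice with nested mutation.
Step by step:
`a = [[9, 4], [2, 9], [5, 6]]` → a = [[9, 4], [2, 9], [5, 6]]
`b = a[:]` → b = [[9, 4], [2, 9], [5, 6]]
`c = a[1:]` → c = [[2, 9], [5, 6]]
`a[0].append(675)` → a = [[9, 4, 675], [2, 9], [5, 6]]; b = [[9, 4, 675], [2, 9], [5, 6]]
`a.append([7, 5])` → a = [[9, 4, 675], [2, 9], [5, 6], [7, 5]]
`print(b[0])` → prints [9, 4, 675]
`print(len(b))` → prints 3
`print(c[0])` → prints [2, 9]

Answer:
[9, 4, 675]
3
[2, 9]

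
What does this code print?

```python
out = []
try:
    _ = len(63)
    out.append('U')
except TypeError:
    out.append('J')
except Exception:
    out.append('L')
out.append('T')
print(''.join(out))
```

Execution trace: 'J' (except TypeError) → 'T' (after the try/except). Output: JT

Answer: JT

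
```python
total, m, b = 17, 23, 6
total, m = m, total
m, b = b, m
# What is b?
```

Trace:
`total, m, b = 17, 23, 6` → total = 17; m = 23; b = 6
`total, m = m, total` → total = 23; m = 17
`m, b = b, m` → m = 6; b = 17
So b = 17

Answer: 17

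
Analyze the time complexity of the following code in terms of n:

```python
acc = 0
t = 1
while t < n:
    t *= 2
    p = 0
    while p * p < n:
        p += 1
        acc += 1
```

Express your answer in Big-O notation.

Each loop level contributes: log n × √n. Multiplying the contributions gives O(√n log n).

Answer: O(√n log n)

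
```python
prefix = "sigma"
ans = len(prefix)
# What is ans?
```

Trace:
`prefix = "sigma"` → prefix = 'sigma'
`ans = len(prefix)` → ans = 5
So ans = 5

Answer: 5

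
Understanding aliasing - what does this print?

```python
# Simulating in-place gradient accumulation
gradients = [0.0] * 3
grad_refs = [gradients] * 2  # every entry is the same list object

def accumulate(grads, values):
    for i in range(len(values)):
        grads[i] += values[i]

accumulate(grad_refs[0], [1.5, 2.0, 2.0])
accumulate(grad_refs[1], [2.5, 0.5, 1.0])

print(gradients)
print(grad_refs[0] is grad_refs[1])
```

Key concept: gradient accumulation aliasing.
Step by step:
`gradients = [0.0] * 3` → gradients = [0.0, 0.0, 0.0]
`grad_refs = [gradients] * 2` → grad_refs = [[0.0, 0.0, 0.0], [0.0, 0.0, 0.0]]
`accumulate(grad_refs[0], [1.5, 2.0, 2.0])` → gradients = [1.5, 2.0, 2.0]; grad_refs = [[1.5, 2.0, 2.0], [1.5, 2.0, 2.0]]
`accumulate(grad_refs[1], [2.5, 0.5, 1.0])` → gradients = [4.0, 2.5, 3.0]; grad_refs = [[4.0, 2.5, 3.0], [4.0, 2.5, 3.0]]
`print(gradients)` → prints [4.0, 2.5, 3.0]
`print(grad_refs[0] is grad_refs[1])` → prints True

Answer:
[4.0, 2.5, 3.0]
True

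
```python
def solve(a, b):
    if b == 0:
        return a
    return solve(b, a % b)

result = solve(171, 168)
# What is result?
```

solve(171, 168) -> solve(168, 3) -> solve(3, 0) -> 3

Answer: 3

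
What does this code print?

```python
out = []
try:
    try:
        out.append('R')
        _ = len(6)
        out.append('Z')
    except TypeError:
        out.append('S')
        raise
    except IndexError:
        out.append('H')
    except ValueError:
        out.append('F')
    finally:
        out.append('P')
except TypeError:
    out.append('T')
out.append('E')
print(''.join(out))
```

Execution trace: 'R' (inner try body) → 'S' (inner except TypeError) → 'P' (inner finally) → 'T' (outer except TypeError) → 'E' (after the try/except). Output: RSPTE

Answer: RSPTE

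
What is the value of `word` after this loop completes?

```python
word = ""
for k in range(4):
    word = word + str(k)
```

Concatenate digits 0 to 3
`word` takes the values: "" → "0" → "01" → "012" → "0123"

Answer: "0123"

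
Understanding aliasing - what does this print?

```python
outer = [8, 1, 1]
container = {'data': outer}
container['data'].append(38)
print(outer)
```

Key concept: dict holds reference to list.
Step by step:
`outer = [8, 1, 1]` → outer = [8, 1, 1]
`container = {'data': outer}` → container = {'data': [8, 1, 1]}
`container['data'].append(38)` → outer = [8, 1, 1, 38]; container = {'data': [8, 1, 1, 38]}
`print(outer)` → prints [8, 1, 1, 38]

Answer: [8, 1, 1, 38]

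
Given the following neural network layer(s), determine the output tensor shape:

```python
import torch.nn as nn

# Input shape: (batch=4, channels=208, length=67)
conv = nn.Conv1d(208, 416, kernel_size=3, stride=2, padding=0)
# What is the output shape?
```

Input: (4, 208, 67) -> Output: (4, 416, 33)

Answer: (4, 416, 33)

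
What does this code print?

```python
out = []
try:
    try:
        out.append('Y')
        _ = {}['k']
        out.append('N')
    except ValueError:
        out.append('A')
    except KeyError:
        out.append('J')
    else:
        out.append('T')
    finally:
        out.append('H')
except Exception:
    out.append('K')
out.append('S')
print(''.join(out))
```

Execution trace: 'Y' (inner try body) → 'J' (inner except KeyError) → 'H' (inner finally) → 'S' (after the try/except). Output: YJHS

Answer: YJHS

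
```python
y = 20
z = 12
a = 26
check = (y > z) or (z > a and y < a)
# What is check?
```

Trace:
`y = 20` → y = 20
`z = 12` → z = 12
`a = 26` → a = 26
`check = (y > z) or (z > a and y < a)` → check = True
So check = True

Answer: True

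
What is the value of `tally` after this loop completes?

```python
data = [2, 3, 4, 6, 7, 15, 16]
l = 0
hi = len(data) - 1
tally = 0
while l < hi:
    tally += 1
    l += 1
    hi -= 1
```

Iterations until pointers meet (list length 7)
`tally` takes the values: 0 → 1 → 2 → 3

Answer: 3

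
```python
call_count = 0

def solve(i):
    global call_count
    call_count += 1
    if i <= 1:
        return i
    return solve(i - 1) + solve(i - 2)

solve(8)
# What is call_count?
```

Calls(i) = 1 + Calls(i-1) + Calls(i-2); Calls(0)=Calls(1)=1. For i=8 this gives 67.

Answer: 67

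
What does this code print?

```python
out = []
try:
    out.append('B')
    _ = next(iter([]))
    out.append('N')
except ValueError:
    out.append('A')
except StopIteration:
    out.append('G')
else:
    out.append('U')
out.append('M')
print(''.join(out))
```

Execution trace: 'B' (try body) → 'G' (except StopIteration) → 'M' (after the try/except). Output: BGM

Answer: BGM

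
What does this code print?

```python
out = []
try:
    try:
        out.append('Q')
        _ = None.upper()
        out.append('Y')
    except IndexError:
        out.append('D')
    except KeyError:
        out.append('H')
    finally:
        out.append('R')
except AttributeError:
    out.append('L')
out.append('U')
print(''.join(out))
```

Execution trace: 'Q' (try body) → 'R' (finally) → 'L' (outer except AttributeError) → 'U' (after the try/except). Output: QRLU

Answer: QRLU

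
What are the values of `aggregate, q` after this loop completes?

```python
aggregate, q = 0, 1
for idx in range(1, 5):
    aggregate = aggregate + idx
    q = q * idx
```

Sum and factorial of 1 to 4
`aggregate, q` takes the values: (0, 1) → (1, 1) → (3, 1) → (3, 2) → (6, 2) → (6, 6) → (10, 6) → (10, 24)

Answer: 10, 24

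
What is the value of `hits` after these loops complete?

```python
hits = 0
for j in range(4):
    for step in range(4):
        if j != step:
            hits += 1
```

4² - 4 (exclude diagonal)
`hits` takes the values: 0 → 1 → 2 → 3 → 4 → 5 → 6 → 7 → 8 → 9 → 10 → 11 → 12

Answer: 12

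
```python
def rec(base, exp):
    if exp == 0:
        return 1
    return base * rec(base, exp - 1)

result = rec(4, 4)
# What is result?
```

rec(4, 4) = 4 * 4 * 4 * 4 = 256

Answer: 256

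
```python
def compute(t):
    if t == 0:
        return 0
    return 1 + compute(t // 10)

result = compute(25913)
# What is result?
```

Count of digits of 25913: 5

Answer: 5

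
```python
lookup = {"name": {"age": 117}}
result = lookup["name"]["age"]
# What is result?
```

Trace:
`lookup = {"name": {"age": 117}}` → lookup = {'name': {'age': 117}}
`result = lookup["name"]["age"]` → result = 117
So result = 117

Answer: 117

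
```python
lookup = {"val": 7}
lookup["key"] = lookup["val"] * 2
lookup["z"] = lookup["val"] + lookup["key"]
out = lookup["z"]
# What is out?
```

Trace:
`lookup = {"val": 7}` → lookup = {'val': 7}
`lookup["key"] = lookup["val"] * 2` → lookup = {'val': 7, 'key': 14}
`lookup["z"] = lookup["val"] + lookup["key"]` → lookup = {'val': 7, 'key': 14, 'z': 21}
`out = lookup["z"]` → out = 21
So out = 21

Answer: 21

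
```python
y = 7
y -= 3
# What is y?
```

Trace:
`y = 7` → y = 7
`y -= 3` → y = 4
So y = 4

Answer: 4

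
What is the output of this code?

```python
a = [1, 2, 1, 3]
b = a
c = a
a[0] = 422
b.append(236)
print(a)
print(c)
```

Key concept: multiple aliases.
Step by step:
`a = [1, 2, 1, 3]` → a = [1, 2, 1, 3]
`b = a` → b = [1, 2, 1, 3] (same object as a)
`c = a` → c = [1, 2, 1, 3] (same object as a, b)
`a[0] = 422` → a = [422, 2, 1, 3] (same object as b, c); b = [422, 2, 1, 3] (same object as a, c); c = [422, 2, 1, 3] (same object as a, b)
`b.append(236)` → a = [422, 2, 1, 3, 236] (same object as b, c); b = [422, 2, 1, 3, 236] (same object as a, c); c = [422, 2, 1, 3, 236] (same object as a, b)
`print(a)` → prints [422, 2, 1, 3, 236]
`print(c)` → prints [422, 2, 1, 3, 236]

Answer:
[422, 2, 1, 3, 236]
[422, 2, 1, 3, 236]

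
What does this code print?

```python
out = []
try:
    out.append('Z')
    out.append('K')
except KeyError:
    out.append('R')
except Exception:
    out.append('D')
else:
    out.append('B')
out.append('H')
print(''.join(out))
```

Execution trace: 'Z' (try body) → 'K' (try body, no exception) → 'B' (else) → 'H' (after the try/except). Output: ZKBH

Answer: ZKBH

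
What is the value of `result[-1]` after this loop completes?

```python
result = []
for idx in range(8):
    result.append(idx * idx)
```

Last element of squares 0 to 7
`result` takes the values: [] → [0] → [0, 1] → [0, 1, 4] → [0, 1, 4, 9] → [0, 1, 4, 9, 16] → [0, 1, 4, 9, 16, 25] → [0, 1, 4, 9, 16, 25, 36] → [0, 1, 4, 9, 16, 25, 36, 49]
So `result[-1]` = 49

Answer: 49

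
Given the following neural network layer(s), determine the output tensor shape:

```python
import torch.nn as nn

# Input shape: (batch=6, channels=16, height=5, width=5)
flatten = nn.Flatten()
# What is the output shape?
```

Input: (6, 16, 5, 5) -> Output: (6, 400)

Answer: (6, 400)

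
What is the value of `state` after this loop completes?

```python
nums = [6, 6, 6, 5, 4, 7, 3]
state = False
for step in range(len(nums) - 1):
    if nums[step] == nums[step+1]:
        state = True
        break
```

Check consecutive duplicates in [6, 6, 6, 5, 4, 7, 3]
`state` takes the values: False → True

Answer: True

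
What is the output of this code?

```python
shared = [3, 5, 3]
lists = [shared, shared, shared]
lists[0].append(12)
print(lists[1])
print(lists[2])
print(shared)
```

Key concept: list of same reference.
Step by step:
`shared = [3, 5, 3]` → shared = [3, 5, 3]
`lists = [shared, shared, shared]` → lists = [[3, 5, 3], [3, 5, 3], [3, 5, 3]]
`lists[0].append(12)` → shared = [3, 5, 3, 12]; lists = [[3, 5, 3, 12], [3, 5, 3, 12], [3, 5, 3, 12]]
`print(lists[1])` → prints [3, 5, 3, 12]
`print(lists[2])` → prints [3, 5, 3, 12]
`print(shared)` → prints [3, 5, 3, 12]

Answer:
[3, 5, 3, 12]
[3, 5, 3, 12]
[3, 5, 3, 12]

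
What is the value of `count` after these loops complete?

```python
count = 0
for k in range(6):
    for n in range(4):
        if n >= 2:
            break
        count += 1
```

Inner breaks at 2, outer runs 6 times
`count` takes the values: 0 → 1 → 2 → 3 → 4 → 5 → 6 → 7 → 8 → 9 → 10 → 11 → 12

Answer: 12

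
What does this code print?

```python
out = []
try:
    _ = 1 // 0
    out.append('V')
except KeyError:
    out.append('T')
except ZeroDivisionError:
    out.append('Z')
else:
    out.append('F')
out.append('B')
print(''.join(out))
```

Execution trace: 'Z' (except ZeroDivisionError) → 'B' (after the try/except). Output: ZB

Answer: ZB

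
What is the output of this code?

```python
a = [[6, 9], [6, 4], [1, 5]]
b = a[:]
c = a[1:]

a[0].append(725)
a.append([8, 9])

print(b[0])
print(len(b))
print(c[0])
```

Key concept: slice with nested mutation.
Step by step:
`a = [[6, 9], [6, 4], [1, 5]]` → a = [[6, 9], [6, 4], [1, 5]]
`b = a[:]` → b = [[6, 9], [6, 4], [1, 5]]
`c = a[1:]` → c = [[6, 4], [1, 5]]
`a[0].append(725)` → a = [[6, 9, 725], [6, 4], [1, 5]]; b = [[6, 9, 725], [6, 4], [1, 5]]
`a.append([8, 9])` → a = [[6, 9, 725], [6, 4], [1, 5], [8, 9]]
`print(b[0])` → prints [6, 9, 725]
`print(len(b))` → prints 3
`print(c[0])` → prints [6, 4]

Answer:
[6, 9, 725]
3
[6, 4]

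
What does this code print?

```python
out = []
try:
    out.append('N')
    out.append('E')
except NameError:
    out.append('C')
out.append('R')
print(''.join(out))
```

Execution trace: 'N' (try body) → 'E' (try body, no exception) → 'R' (after the try/except). Output: NER

Answer: NER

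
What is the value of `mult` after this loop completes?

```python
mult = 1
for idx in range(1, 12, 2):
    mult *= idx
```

Product of 1, 3, 5, ... up to 11
`mult` takes the values: 1 → 3 → 15 → 105 → 945 → 10395

Answer: 10395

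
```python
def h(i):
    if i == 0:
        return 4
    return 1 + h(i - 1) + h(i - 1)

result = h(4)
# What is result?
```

h(i) = 1 + 2·h(i-1), h(0)=4. Closed form: (4+1)·2^4 - 1 = 79.

Answer: 79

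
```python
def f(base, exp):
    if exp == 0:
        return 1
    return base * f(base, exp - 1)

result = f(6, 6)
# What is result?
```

f(6, 6) = 6 * 6 * 6 * 6 * 6 * 6 = 46656

Answer: 46656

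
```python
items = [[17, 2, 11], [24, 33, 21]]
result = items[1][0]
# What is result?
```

Trace:
`items = [[17, 2, 11], [24, 33, 21]]` → items = [[17, 2, 11], [24, 33, 21]]
`result = items[1][0]` → result = 24
So result = 24

Answer: 24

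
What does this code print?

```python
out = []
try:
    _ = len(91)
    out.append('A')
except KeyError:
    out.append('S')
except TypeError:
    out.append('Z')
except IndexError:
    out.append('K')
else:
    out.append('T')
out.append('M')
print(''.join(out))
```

Execution trace: 'Z' (except TypeError) → 'M' (after the try/except). Output: ZM

Answer: ZM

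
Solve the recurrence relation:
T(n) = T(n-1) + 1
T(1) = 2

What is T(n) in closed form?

Unrolling: T(n) = T(1) + 1·(n-1) = 2 + 1(n-1) = n + 1.

Answer: T(n) = n + 1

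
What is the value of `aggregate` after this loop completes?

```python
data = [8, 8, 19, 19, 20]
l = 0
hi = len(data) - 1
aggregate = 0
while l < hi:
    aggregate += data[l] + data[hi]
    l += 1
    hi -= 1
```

Sum of pairs from ends
`aggregate` takes the values: 0 → 28 → 55

Answer: 55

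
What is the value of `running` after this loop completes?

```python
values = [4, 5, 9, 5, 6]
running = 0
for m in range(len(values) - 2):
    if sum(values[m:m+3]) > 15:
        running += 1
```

Count windows with sum > 15
`running` takes the values: 0 → 1 → 2 → 3

Answer: 3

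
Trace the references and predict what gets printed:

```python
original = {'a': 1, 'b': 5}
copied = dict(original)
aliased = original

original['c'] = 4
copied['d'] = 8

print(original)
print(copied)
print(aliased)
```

Key concept: dict() creates copy, assignment creates alias.
Step by step:
`original = {'a': 1, 'b': 5}` → original = {'a': 1, 'b': 5}
`copied = dict(original)` → copied = {'a': 1, 'b': 5}
`aliased = original` → aliased = {'a': 1, 'b': 5} (same object as original)
`original['c'] = 4` → original = {'a': 1, 'b': 5, 'c': 4} (same object as aliased); aliased = {'a': 1, 'b': 5, 'c': 4} (same object as original)
`copied['d'] = 8` → copied = {'a': 1, 'b': 5, 'd': 8}
`print(original)` → prints {'a': 1, 'b': 5, 'c': 4}
`print(copied)` → prints {'a': 1, 'b': 5, 'd': 8}
`print(aliased)` → prints {'a': 1, 'b': 5, 'c': 4}

Answer:
{'a': 1, 'b': 5, 'c': 4}
{'a': 1, 'b': 5, 'd': 8}
{'a': 1, 'b': 5, 'c': 4}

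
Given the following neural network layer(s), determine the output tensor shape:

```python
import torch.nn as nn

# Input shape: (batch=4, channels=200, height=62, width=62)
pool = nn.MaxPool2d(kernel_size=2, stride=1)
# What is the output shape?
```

Input: (4, 200, 62, 62) -> Output: (4, 200, 61, 61)

Answer: (4, 200, 61, 61)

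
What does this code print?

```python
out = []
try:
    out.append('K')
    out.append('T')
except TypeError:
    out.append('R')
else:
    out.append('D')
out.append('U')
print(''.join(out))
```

Execution trace: 'K' (try body) → 'T' (try body, no exception) → 'D' (else) → 'U' (after the try/except). Output: KTDU

Answer: KTDU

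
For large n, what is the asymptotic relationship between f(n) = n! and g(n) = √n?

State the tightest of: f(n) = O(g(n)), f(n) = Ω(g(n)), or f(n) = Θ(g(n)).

n! vs √n: f(n) = Ω(g(n)) but not O(g(n)) — n! grows strictly faster than √n.

Answer: f(n) = Ω(g(n)) but not O(g(n)) — n! grows strictly faster than √n.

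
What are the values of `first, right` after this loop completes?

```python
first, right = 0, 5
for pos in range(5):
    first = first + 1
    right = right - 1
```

first goes 0→5, right goes 5→0
`first, right` takes the values: (0, 5) → (1, 5) → (1, 4) → (2, 4) → (2, 3) → (3, 3) → (3, 2) → (4, 2) → (4, 1) → (5, 1) → (5, 0)

Answer: 5, 0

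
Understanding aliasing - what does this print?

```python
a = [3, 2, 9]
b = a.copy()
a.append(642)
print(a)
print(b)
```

Key concept: list.copy() creates independent copy.
Step by step:
`a = [3, 2, 9]` → a = [3, 2, 9]
`b = a.copy()` → b = [3, 2, 9]
`a.append(642)` → a = [3, 2, 9, 642]
`print(a)` → prints [3, 2, 9, 642]
`print(b)` → prints [3, 2, 9]

Answer:
[3, 2, 9, 642]
[3, 2, 9]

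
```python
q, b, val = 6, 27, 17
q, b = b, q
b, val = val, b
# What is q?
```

Trace:
`q, b, val = 6, 27, 17` → q = 6; b = 27; val = 17
`q, b = b, q` → q = 27; b = 6
`b, val = val, b` → b = 17; val = 6
So q = 27

Answer: 27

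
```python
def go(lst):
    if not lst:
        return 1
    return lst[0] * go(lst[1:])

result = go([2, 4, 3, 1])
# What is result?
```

Product over [2, 4, 3, 1] = 2 * 4 * 3 * 1 = 24

Answer: 24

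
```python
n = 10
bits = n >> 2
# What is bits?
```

Trace:
`n = 10` → n = 10
`bits = n >> 2` → bits = 2
So bits = 2

Answer: 2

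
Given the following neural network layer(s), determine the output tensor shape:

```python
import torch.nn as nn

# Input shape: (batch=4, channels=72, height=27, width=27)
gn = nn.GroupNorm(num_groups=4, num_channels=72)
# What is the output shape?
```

Input: (4, 72, 27, 27) -> Output: (4, 72, 27, 27)

Answer: (4, 72, 27, 27)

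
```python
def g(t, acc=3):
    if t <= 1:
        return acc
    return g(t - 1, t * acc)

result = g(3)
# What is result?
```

Accumulator trace (n, acc): (3, 3) -> (2, 9) -> (1, 18) -> return 18

Answer: 18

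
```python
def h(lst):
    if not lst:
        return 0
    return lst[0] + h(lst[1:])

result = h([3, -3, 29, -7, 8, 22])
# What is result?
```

3 + (-3) + 29 + (-7) + 8 + 22 + 0 = 52

Answer: 52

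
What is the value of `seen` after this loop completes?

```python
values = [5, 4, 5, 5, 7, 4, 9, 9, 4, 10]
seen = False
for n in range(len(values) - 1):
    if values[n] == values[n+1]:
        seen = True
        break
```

Check consecutive duplicates in [5, 4, 5, 5, 7, 4, 9, 9, 4, 10]
`seen` takes the values: False → True

Answer: True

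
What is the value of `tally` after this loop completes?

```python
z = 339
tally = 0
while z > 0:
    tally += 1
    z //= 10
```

Count digits by repeated division by 10
`tally` takes the values: 0 → 1 → 2 → 3

Answer: 3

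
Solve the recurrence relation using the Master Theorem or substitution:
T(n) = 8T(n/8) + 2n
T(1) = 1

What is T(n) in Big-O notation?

By Master Theorem: a=8, b=8, f(n)=2n. Since log_8(8) = 1 and f(n) = Θ(n^1), Case 2 applies. T(n) = O(n log n).

Answer: O(n log n)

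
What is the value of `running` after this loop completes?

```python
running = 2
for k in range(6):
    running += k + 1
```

Start at 2, add 1 to 6 = 23
`running` takes the values: 2 → 3 → 5 → 8 → 12 → 17 → 23

Answer: 23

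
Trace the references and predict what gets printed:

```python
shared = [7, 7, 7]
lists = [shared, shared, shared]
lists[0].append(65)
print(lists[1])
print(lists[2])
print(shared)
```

Key concept: list of same reference.
Step by step:
`shared = [7, 7, 7]` → shared = [7, 7, 7]
`lists = [shared, shared, shared]` → lists = [[7, 7, 7], [7, 7, 7], [7, 7, 7]]
`lists[0].append(65)` → shared = [7, 7, 7, 65]; lists = [[7, 7, 7, 65], [7, 7, 7, 65], [7, 7, 7, 65]]
`print(lists[1])` → prints [7, 7, 7, 65]
`print(lists[2])` → prints [7, 7, 7, 65]
`print(shared)` → prints [7, 7, 7, 65]

Answer:
[7, 7, 7, 65]
[7, 7, 7, 65]
[7, 7, 7, 65]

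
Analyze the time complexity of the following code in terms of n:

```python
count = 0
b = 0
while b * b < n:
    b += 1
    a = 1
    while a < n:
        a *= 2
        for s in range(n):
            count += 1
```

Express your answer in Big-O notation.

Each loop level contributes: √n × log n × n. Multiplying the contributions gives O(n√n log n).

Answer: O(n√n log n)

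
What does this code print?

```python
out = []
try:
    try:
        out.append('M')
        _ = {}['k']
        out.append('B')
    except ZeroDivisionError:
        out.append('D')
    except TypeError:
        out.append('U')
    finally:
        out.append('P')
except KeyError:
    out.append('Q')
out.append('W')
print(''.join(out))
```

Execution trace: 'M' (inner try body) → 'P' (inner finally) → 'Q' (outer except KeyError) → 'W' (after the try/except). Output: MPQW

Answer: MPQW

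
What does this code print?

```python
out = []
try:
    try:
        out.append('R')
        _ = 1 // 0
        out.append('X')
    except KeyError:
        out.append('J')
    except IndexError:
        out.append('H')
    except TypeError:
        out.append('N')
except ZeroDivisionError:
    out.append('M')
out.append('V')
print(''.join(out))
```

Execution trace: 'R' (try body) → 'M' (outer except ZeroDivisionError) → 'V' (after the try/except). Output: RMV

Answer: RMV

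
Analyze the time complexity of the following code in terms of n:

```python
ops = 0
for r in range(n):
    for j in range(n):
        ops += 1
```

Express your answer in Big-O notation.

Each loop level contributes: n × n. Multiplying the contributions gives O(n^2).

Answer: O(n^2)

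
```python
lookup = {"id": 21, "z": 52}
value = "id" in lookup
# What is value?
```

Trace:
`lookup = {"id": 21, "z": 52}` → lookup = {'id': 21, 'z': 52}
`value = "id" in lookup` → value = True
So value = True

Answer: True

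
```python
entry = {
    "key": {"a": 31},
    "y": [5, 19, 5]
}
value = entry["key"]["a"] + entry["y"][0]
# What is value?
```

Trace:
`entry = { ...` → entry = {'key': {'a': 31}, 'y': [5, 19, 5]}
`value = entry["key"]["a"] + entry["y"][0]` → value = 36
So value = 36

Answer: 36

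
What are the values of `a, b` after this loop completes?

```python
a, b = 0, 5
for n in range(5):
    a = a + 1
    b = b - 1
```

a goes 0→5, b goes 5→0
`a, b` takes the values: (0, 5) → (1, 5) → (1, 4) → (2, 4) → (2, 3) → (3, 3) → (3, 2) → (4, 2) → (4, 1) → (5, 1) → (5, 0)

Answer: 5, 0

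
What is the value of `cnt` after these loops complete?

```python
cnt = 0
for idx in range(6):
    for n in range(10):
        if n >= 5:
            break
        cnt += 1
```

Inner breaks at 5, outer runs 6 times
`cnt` takes the values: 0 → 1 → 2 → 3 → 4 → 5 → 6 → 7 → 8 → 9 → 10 → 11 → 12 → 13 → 14 → 15 → 16 → 17 → 18 → 19 → 20 → 21 → 22 → 23 → 24 → 25 → 26 → 27 → 28 → 29 → 30

Answer: 30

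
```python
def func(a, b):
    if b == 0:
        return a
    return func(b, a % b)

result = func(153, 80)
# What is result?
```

func(153, 80) -> func(80, 73) -> func(73, 7) -> func(7, 3) -> func(3, 1) -> func(1, 0) -> 1

Answer: 1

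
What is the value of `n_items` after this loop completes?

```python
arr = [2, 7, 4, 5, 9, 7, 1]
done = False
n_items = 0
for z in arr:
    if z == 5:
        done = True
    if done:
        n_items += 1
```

Count elements after first 5 in [2, 7, 4, 5, 9, 7, 1]
`n_items` takes the values: 0 → 1 → 2 → 3 → 4

Answer: 4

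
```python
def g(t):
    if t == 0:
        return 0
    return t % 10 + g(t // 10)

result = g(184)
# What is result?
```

Sum of digits of 184: 4 + 8 + 1 = 13

Answer: 13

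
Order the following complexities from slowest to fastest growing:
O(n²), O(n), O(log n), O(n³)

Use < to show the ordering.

Ordered by growth rate: O(log n) < O(n) < O(n²) < O(n³)

Answer: O(log n) < O(n) < O(n²) < O(n³)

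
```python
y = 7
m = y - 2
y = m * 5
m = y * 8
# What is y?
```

Trace:
`y = 7` → y = 7
`m = y - 2` → m = 5
`y = m * 5` → y = 25
`m = y * 8` → m = 200
So y = 25

Answer: 25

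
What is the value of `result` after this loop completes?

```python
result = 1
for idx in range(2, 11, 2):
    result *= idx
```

Product of even numbers 2 to 10
`result` takes the values: 1 → 2 → 8 → 48 → 384 → 3840

Answer: 3840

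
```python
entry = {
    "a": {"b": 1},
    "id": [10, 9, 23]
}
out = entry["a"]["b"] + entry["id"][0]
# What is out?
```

Trace:
`entry = { ...` → entry = {'a': {'b': 1}, 'id': [10, 9, 23]}
`out = entry["a"]["b"] + entry["id"][0]` → out = 11
So out = 11

Answer: 11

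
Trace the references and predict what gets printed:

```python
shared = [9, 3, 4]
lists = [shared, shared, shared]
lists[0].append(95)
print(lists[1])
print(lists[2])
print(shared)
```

Key concept: list of same reference.
Step by step:
`shared = [9, 3, 4]` → shared = [9, 3, 4]
`lists = [shared, shared, shared]` → lists = [[9, 3, 4], [9, 3, 4], [9, 3, 4]]
`lists[0].append(95)` → shared = [9, 3, 4, 95]; lists = [[9, 3, 4, 95], [9, 3, 4, 95], [9, 3, 4, 95]]
`print(lists[1])` → prints [9, 3, 4, 95]
`print(lists[2])` → prints [9, 3, 4, 95]
`print(shared)` → prints [9, 3, 4, 95]

Answer:
[9, 3, 4, 95]
[9, 3, 4, 95]
[9, 3, 4, 95]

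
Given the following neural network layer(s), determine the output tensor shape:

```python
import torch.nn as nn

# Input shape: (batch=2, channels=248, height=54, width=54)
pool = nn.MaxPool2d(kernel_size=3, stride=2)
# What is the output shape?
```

Input: (2, 248, 54, 54) -> Output: (2, 248, 26, 26)

Answer: (2, 248, 26, 26)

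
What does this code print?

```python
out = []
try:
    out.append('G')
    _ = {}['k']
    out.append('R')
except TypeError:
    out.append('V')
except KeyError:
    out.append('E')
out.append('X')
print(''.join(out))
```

Execution trace: 'G' (try body) → 'E' (except KeyError) → 'X' (after the try/except). Output: GEX

Answer: GEX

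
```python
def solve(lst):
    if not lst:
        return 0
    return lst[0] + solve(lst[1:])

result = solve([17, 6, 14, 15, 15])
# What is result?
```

17 + 6 + 14 + 15 + 15 + 0 = 67

Answer: 67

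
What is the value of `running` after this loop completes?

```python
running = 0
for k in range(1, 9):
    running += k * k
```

Sum of squares 1² to 8² = 204
`running` takes the values: 0 → 1 → 5 → 14 → 30 → 55 → 91 → 140 → 204

Answer: 204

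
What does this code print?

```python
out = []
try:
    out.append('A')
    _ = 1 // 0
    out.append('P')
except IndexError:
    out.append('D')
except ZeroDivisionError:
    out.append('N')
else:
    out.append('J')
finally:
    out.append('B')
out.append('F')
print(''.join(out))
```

Execution trace: 'A' (try body) → 'N' (except ZeroDivisionError) → 'B' (finally) → 'F' (after the try/except). Output: ANBF

Answer: ANBF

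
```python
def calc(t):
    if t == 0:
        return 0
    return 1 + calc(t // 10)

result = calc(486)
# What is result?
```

Count of digits of 486: 3

Answer: 3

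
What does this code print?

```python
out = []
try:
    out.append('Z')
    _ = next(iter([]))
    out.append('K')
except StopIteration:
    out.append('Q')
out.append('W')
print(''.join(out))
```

Execution trace: 'Z' (try body) → 'Q' (except StopIteration) → 'W' (after the try/except). Output: ZQW

Answer: ZQW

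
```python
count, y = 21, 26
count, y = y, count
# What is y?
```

Trace:
`count, y = 21, 26` → count = 21; y = 26
`count, y = y, count` → count = 26; y = 21
So y = 21

Answer: 21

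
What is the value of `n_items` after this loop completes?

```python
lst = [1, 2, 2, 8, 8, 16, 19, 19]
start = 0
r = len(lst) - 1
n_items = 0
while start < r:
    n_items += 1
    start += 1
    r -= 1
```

Iterations until pointers meet (list length 8)
`n_items` takes the values: 0 → 1 → 2 → 3 → 4

Answer: 4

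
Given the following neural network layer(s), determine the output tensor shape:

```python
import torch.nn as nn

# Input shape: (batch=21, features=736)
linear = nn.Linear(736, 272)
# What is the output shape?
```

Input: (21, 736) -> Output: (21, 272)

Answer: (21, 272)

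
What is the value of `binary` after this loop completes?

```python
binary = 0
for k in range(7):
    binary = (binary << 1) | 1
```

Build 7 consecutive 1-bits: 0b1111111
`binary` takes the values: 0 → 1 → 3 → 7 → 15 → 31 → 63 → 127

Answer: 127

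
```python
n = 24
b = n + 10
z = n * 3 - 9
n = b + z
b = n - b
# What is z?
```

Trace:
`n = 24` → n = 24
`b = n + 10` → b = 34
`z = n * 3 - 9` → z = 63
`n = b + z` → n = 97
`b = n - b` → b = 63
So z = 63

Answer: 63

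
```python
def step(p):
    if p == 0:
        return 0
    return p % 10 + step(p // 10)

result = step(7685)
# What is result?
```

Sum of digits of 7685: 5 + 8 + 6 + 7 = 26

Answer: 26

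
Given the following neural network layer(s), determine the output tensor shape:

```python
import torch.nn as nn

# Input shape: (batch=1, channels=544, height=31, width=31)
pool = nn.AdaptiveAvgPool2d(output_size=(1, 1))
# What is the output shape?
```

Input: (1, 544, 31, 31) -> Output: (1, 544, 1, 1)

Answer: (1, 544, 1, 1)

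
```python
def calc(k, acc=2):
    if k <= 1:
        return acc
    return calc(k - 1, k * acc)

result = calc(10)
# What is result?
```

Accumulator trace (n, acc): (10, 2) -> (9, 20) -> (8, 180) -> (7, 1440) -> (6, 10080) -> (5, 60480) -> (4, 302400) -> (3, 1209600) -> (2, 3628800) -> (1, 7257600) -> return 7257600

Answer: 7257600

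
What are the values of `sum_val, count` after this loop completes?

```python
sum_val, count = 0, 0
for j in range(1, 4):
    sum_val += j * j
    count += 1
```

Sum of squares and count
`sum_val, count` takes the values: (0, 0) → (1, 0) → (1, 1) → (5, 1) → (5, 2) → (14, 2) → (14, 3)

Answer: 14, 3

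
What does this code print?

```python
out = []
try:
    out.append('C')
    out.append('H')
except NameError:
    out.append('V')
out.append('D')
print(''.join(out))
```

Execution trace: 'C' (try body) → 'H' (try body, no exception) → 'D' (after the try/except). Output: CHD

Answer: CHD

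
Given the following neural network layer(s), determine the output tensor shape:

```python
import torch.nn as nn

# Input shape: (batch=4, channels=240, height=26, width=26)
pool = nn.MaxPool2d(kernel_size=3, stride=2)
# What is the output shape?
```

Input: (4, 240, 26, 26) -> Output: (4, 240, 12, 12)

Answer: (4, 240, 12, 12)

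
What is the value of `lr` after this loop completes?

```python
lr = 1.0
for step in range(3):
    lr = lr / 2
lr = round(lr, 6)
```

Halving LR 3 times: 1 / 2^3
`lr` takes the values: 1.0 → 0.5 → 0.25 → 0.125

Answer: 0.125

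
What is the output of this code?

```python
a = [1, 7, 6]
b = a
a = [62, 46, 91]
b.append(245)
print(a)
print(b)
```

Key concept: rebinding vs mutation: a is rebound to a new list, b still points at the original.
Step by step:
`a = [1, 7, 6]` → a = [1, 7, 6]
`b = a` → b = [1, 7, 6] (same object as a)
`a = [62, 46, 91]` → a = [62, 46, 91]
`b.append(245)` → b = [1, 7, 6, 245]
`print(a)` → prints [62, 46, 91]
`print(b)` → prints [1, 7, 6, 245]

Answer:
[62, 46, 91]
[1, 7, 6, 245]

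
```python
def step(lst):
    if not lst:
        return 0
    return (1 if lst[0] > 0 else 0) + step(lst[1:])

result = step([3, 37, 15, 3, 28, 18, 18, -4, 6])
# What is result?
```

Count of positive elements in [3, 37, 15, 3, 28, 18, 18, -4, 6] = 8

Answer: 8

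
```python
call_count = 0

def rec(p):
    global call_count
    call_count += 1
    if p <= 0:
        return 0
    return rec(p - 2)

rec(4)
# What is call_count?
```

Linear recursion stepping by 2: 3 calls from p=4 down to ≤0.

Answer: 3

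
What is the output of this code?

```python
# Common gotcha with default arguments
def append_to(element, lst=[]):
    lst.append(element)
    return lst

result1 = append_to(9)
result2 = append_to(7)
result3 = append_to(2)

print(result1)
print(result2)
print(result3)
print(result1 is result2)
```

Key concept: mutable default argument gotcha.
Step by step:
`result1 = append_to(9)` → result1 = [9]
`result2 = append_to(7)` → result1 = [9, 7] (same object as result2); result2 = [9, 7] (same object as result1)
`result3 = append_to(2)` → result1 = [9, 7, 2] (same object as result2, result3); result2 = [9, 7, 2] (same object as result1, result3); result3 = [9, 7, 2] (same object as result1, result2)
`print(result1)` → prints [9, 7, 2]
`print(result2)` → prints [9, 7, 2]
`print(result3)` → prints [9, 7, 2]
`print(result1 is result2)` → prints True

Answer:
[9, 7, 2]
[9, 7, 2]
[9, 7, 2]
True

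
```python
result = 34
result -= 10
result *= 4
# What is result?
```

Trace:
`result = 34` → result = 34
`result -= 10` → result = 24
`result *= 4` → result = 96
So result = 96

Answer: 96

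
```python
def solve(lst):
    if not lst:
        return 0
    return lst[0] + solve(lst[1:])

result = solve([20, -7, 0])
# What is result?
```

20 + (-7) + 0 + 0 = 13

Answer: 13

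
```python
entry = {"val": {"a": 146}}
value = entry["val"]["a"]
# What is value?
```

Trace:
`entry = {"val": {"a": 146}}` → entry = {'val': {'a': 146}}
`value = entry["val"]["a"]` → value = 146
So value = 146

Answer: 146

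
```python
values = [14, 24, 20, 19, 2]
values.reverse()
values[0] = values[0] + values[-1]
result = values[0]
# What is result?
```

Trace:
`values = [14, 24, 20, 19, 2]` → values = [14, 24, 20, 19, 2]
`values.reverse()` → values = [2, 19, 20, 24, 14]
`values[0] = values[0] + values[-1]` → values = [16, 19, 20, 24, 14]
`result = values[0]` → result = 16
So result = 16

Answer: 16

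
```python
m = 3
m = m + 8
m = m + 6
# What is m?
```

Trace:
`m = 3` → m = 3
`m = m + 8` → m = 11
`m = m + 6` → m = 17
So m = 17

Answer: 17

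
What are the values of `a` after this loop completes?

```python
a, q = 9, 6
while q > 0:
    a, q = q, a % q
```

GCD of 9 and 6
`a` takes the values: 9 → 6 → 3

Answer: 3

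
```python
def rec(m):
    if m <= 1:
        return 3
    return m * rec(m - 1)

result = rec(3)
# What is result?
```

rec(3) = 3 * 2 * 3 = 18

Answer: 18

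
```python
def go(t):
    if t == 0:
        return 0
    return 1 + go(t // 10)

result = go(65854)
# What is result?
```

Count of digits of 65854: 5

Answer: 5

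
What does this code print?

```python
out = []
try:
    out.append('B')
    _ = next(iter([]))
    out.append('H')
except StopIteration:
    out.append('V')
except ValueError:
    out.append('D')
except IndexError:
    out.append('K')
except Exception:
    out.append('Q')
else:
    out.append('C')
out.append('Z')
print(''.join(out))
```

Execution trace: 'B' (try body) → 'V' (except StopIteration) → 'Z' (after the try/except). Output: BVZ

Answer: BVZ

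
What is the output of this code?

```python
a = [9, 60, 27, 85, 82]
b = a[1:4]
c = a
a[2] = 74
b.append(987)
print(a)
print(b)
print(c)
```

Key concept: slice vs alias.
Step by step:
`a = [9, 60, 27, 85, 82]` → a = [9, 60, 27, 85, 82]
`b = a[1:4]` → b = [60, 27, 85]
`c = a` → c = [9, 60, 27, 85, 82] (same object as a)
`a[2] = 74` → a = [9, 60, 74, 85, 82] (same object as c); c = [9, 60, 74, 85, 82] (same object as a)
`b.append(987)` → b = [60, 27, 85, 987]
`print(a)` → prints [9, 60, 74, 85, 82]
`print(b)` → prints [60, 27, 85, 987]
`print(c)` → prints [9, 60, 74, 85, 82]

Answer:
[9, 60, 74, 85, 82]
[60, 27, 85, 987]
[9, 60, 74, 85, 82]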